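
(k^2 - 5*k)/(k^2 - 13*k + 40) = k/(k - 8)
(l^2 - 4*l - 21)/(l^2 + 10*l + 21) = (l - 7)/(l + 7)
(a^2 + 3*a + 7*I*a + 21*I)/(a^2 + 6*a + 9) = (a + 7*I)/(a + 3)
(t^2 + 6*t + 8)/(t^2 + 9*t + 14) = (t + 4)/(t + 7)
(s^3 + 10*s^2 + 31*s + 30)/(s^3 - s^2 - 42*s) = (s^3 + 10*s^2 + 31*s + 30)/(s*(s^2 - s - 42))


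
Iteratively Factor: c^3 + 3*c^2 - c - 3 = (c + 1)*(c^2 + 2*c - 3) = (c + 1)*(c + 3)*(c - 1)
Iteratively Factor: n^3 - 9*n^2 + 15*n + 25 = (n + 1)*(n^2 - 10*n + 25) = (n - 5)*(n + 1)*(n - 5)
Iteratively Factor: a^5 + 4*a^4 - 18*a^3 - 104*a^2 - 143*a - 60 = (a + 1)*(a^4 + 3*a^3 - 21*a^2 - 83*a - 60) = (a + 1)*(a + 4)*(a^3 - a^2 - 17*a - 15) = (a + 1)*(a + 3)*(a + 4)*(a^2 - 4*a - 5) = (a - 5)*(a + 1)*(a + 3)*(a + 4)*(a + 1)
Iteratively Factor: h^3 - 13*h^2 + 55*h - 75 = (h - 5)*(h^2 - 8*h + 15) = (h - 5)*(h - 3)*(h - 5)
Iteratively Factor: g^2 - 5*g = (g - 5)*(g)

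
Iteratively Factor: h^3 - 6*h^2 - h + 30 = (h - 5)*(h^2 - h - 6) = (h - 5)*(h - 3)*(h + 2)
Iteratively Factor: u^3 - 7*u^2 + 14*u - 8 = (u - 1)*(u^2 - 6*u + 8) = (u - 4)*(u - 1)*(u - 2)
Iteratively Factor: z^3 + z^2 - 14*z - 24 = (z + 3)*(z^2 - 2*z - 8) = (z + 2)*(z + 3)*(z - 4)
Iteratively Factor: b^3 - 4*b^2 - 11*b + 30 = (b - 2)*(b^2 - 2*b - 15) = (b - 5)*(b - 2)*(b + 3)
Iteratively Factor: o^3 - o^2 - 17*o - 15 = (o - 5)*(o^2 + 4*o + 3) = (o - 5)*(o + 3)*(o + 1)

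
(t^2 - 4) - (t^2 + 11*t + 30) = -11*t - 34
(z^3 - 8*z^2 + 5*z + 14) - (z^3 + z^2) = -9*z^2 + 5*z + 14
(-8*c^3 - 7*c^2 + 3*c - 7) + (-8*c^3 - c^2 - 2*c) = -16*c^3 - 8*c^2 + c - 7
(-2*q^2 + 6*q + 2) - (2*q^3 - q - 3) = -2*q^3 - 2*q^2 + 7*q + 5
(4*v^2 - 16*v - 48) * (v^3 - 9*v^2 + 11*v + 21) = 4*v^5 - 52*v^4 + 140*v^3 + 340*v^2 - 864*v - 1008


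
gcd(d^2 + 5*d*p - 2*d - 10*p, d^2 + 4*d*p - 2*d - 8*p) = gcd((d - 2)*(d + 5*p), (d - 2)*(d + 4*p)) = d - 2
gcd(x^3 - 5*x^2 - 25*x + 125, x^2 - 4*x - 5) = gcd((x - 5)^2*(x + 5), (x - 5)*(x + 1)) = x - 5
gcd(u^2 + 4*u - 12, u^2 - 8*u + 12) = u - 2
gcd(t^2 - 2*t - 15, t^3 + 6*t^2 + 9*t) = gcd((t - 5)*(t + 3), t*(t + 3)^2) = t + 3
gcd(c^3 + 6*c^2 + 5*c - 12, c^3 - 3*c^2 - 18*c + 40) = c + 4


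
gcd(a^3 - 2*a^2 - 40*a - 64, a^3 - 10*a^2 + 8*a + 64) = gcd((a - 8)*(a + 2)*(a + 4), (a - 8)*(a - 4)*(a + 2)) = a^2 - 6*a - 16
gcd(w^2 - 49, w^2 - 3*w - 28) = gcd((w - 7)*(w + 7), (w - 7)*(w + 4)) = w - 7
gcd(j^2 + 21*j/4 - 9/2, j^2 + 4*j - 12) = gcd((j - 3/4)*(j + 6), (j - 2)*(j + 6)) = j + 6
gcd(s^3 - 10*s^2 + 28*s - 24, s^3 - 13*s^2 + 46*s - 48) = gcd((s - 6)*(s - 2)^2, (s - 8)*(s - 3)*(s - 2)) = s - 2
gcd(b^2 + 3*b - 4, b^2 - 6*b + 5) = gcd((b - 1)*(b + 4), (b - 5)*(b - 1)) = b - 1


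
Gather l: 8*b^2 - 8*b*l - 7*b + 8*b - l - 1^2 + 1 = 8*b^2 + b + l*(-8*b - 1)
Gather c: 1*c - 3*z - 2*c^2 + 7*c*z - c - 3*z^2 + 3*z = -2*c^2 + 7*c*z - 3*z^2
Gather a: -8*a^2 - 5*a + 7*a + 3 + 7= -8*a^2 + 2*a + 10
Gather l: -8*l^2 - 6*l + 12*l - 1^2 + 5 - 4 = -8*l^2 + 6*l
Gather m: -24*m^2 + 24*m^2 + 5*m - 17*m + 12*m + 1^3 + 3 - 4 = 0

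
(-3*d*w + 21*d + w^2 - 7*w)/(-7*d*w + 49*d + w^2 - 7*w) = (-3*d + w)/(-7*d + w)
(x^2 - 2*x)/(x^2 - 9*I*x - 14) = x*(2 - x)/(-x^2 + 9*I*x + 14)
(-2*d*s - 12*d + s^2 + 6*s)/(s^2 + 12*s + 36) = (-2*d + s)/(s + 6)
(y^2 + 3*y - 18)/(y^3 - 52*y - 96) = (y - 3)/(y^2 - 6*y - 16)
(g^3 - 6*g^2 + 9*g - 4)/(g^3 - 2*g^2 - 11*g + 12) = (g - 1)/(g + 3)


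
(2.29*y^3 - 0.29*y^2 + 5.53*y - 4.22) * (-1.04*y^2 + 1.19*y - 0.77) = -2.3816*y^5 + 3.0267*y^4 - 7.8596*y^3 + 11.1928*y^2 - 9.2799*y + 3.2494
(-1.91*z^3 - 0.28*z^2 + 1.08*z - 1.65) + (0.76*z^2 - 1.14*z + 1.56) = -1.91*z^3 + 0.48*z^2 - 0.0599999999999998*z - 0.0899999999999999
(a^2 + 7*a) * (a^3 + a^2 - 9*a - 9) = a^5 + 8*a^4 - 2*a^3 - 72*a^2 - 63*a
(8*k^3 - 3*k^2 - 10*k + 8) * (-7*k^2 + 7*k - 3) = -56*k^5 + 77*k^4 + 25*k^3 - 117*k^2 + 86*k - 24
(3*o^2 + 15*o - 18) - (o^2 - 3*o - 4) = 2*o^2 + 18*o - 14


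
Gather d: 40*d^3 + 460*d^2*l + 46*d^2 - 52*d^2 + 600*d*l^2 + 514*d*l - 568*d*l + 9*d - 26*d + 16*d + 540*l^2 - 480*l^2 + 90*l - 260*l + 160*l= 40*d^3 + d^2*(460*l - 6) + d*(600*l^2 - 54*l - 1) + 60*l^2 - 10*l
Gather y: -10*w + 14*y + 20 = -10*w + 14*y + 20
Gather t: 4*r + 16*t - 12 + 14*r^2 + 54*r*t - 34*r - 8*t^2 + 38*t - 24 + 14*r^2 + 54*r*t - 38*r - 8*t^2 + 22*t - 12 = 28*r^2 - 68*r - 16*t^2 + t*(108*r + 76) - 48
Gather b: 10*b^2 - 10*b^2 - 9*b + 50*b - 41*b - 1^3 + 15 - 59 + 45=0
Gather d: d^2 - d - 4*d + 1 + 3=d^2 - 5*d + 4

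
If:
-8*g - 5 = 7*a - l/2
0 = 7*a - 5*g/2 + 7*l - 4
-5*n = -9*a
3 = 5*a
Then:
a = 3/5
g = -86/73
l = -164/365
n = 27/25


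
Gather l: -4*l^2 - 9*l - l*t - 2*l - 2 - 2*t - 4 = -4*l^2 + l*(-t - 11) - 2*t - 6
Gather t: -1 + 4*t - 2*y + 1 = 4*t - 2*y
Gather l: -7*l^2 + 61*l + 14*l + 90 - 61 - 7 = -7*l^2 + 75*l + 22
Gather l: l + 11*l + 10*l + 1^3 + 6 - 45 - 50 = 22*l - 88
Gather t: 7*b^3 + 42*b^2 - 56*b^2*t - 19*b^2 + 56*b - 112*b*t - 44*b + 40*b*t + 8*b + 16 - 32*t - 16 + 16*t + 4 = 7*b^3 + 23*b^2 + 20*b + t*(-56*b^2 - 72*b - 16) + 4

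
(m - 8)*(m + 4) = m^2 - 4*m - 32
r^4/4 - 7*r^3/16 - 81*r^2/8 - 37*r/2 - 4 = (r/4 + 1)*(r - 8)*(r + 1/4)*(r + 2)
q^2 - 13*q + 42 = (q - 7)*(q - 6)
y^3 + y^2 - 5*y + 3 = (y - 1)^2*(y + 3)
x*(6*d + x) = 6*d*x + x^2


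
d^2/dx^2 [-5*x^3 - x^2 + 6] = -30*x - 2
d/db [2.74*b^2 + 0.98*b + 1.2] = 5.48*b + 0.98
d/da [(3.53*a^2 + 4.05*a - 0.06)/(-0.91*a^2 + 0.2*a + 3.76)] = (4.3915*a^2 + 26.4364*a + 15.24)/(0.8281*a^4 - 0.364*a^3 - 6.8032*a^2 + 1.504*a + 14.1376)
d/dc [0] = 0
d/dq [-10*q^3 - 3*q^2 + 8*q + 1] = -30*q^2 - 6*q + 8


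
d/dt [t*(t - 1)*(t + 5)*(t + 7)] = 4*t^3 + 33*t^2 + 46*t - 35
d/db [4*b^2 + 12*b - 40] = 8*b + 12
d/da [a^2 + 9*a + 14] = 2*a + 9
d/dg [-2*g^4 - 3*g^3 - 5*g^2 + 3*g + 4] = -8*g^3 - 9*g^2 - 10*g + 3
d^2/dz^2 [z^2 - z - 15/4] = 2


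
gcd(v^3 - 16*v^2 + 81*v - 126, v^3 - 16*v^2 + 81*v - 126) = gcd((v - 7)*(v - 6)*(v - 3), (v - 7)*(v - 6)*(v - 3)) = v^3 - 16*v^2 + 81*v - 126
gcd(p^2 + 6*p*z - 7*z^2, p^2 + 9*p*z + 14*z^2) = p + 7*z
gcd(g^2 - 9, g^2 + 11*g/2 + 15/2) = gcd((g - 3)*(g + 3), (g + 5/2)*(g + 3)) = g + 3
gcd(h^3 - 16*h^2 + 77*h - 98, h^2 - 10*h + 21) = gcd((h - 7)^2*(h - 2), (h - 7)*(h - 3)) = h - 7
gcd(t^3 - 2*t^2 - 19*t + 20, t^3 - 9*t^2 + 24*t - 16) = t - 1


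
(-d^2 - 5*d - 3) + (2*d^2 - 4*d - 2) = d^2 - 9*d - 5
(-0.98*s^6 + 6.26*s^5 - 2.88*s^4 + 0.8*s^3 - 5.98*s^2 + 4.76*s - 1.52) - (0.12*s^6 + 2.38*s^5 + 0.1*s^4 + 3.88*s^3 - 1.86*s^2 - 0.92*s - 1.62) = -1.1*s^6 + 3.88*s^5 - 2.98*s^4 - 3.08*s^3 - 4.12*s^2 + 5.68*s + 0.1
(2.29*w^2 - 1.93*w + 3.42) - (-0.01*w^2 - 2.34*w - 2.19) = 2.3*w^2 + 0.41*w + 5.61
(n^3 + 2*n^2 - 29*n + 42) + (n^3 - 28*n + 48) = 2*n^3 + 2*n^2 - 57*n + 90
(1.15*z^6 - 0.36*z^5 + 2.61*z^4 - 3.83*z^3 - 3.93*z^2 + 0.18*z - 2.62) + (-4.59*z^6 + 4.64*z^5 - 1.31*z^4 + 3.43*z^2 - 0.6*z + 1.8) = -3.44*z^6 + 4.28*z^5 + 1.3*z^4 - 3.83*z^3 - 0.5*z^2 - 0.42*z - 0.82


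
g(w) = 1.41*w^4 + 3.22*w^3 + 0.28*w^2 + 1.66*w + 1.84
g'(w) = 5.64*w^3 + 9.66*w^2 + 0.56*w + 1.66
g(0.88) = 6.56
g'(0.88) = 13.48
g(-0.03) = 1.79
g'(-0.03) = 1.65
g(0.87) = 6.42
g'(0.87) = 13.17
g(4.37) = 797.38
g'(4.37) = 659.26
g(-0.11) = 1.66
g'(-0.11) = 1.71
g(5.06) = 1358.89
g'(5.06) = 982.51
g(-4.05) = 165.15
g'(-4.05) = -216.83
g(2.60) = 129.08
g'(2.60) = 167.55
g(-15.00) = 60553.69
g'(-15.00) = -16868.24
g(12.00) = 34864.00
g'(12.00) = 11145.34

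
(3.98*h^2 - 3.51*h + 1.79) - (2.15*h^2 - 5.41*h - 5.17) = 1.83*h^2 + 1.9*h + 6.96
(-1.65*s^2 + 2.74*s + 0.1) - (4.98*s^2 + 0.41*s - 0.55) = -6.63*s^2 + 2.33*s + 0.65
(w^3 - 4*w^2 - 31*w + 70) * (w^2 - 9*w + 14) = w^5 - 13*w^4 + 19*w^3 + 293*w^2 - 1064*w + 980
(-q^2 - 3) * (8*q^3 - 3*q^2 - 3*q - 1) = -8*q^5 + 3*q^4 - 21*q^3 + 10*q^2 + 9*q + 3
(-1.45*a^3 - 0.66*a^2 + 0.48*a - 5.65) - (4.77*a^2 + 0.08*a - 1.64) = -1.45*a^3 - 5.43*a^2 + 0.4*a - 4.01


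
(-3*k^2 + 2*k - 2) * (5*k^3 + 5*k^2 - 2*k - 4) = -15*k^5 - 5*k^4 + 6*k^3 - 2*k^2 - 4*k + 8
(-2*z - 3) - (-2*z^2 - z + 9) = 2*z^2 - z - 12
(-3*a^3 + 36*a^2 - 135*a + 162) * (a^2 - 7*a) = -3*a^5 + 57*a^4 - 387*a^3 + 1107*a^2 - 1134*a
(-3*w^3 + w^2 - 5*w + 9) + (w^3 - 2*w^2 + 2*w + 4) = -2*w^3 - w^2 - 3*w + 13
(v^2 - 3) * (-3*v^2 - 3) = -3*v^4 + 6*v^2 + 9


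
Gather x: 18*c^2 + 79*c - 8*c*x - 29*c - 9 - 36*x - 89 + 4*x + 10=18*c^2 + 50*c + x*(-8*c - 32) - 88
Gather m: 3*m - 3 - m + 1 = 2*m - 2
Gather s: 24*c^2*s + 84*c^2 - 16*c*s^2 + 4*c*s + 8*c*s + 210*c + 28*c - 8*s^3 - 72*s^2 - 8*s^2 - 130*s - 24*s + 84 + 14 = 84*c^2 + 238*c - 8*s^3 + s^2*(-16*c - 80) + s*(24*c^2 + 12*c - 154) + 98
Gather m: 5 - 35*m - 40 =-35*m - 35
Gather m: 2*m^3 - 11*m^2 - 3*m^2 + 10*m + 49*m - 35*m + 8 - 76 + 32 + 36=2*m^3 - 14*m^2 + 24*m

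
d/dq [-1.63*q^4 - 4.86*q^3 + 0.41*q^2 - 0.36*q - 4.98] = -6.52*q^3 - 14.58*q^2 + 0.82*q - 0.36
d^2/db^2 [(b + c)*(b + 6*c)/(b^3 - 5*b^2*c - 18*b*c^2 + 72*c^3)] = 2*(b^6 + 21*b^5*c - 15*b^4*c^2 - 533*b^3*c^3 - 1818*b^2*c^4 + 7884*b*c^5 + 18360*c^6)/(b^9 - 15*b^8*c + 21*b^7*c^2 + 631*b^6*c^3 - 2538*b^5*c^4 - 7236*b^4*c^5 + 48600*b^3*c^6 - 7776*b^2*c^7 - 279936*b*c^8 + 373248*c^9)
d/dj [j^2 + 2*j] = 2*j + 2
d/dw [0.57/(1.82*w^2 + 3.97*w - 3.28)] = (-2.0748*w - 2.2629)/(1.82*w^2 + 3.97*w - 3.28)^2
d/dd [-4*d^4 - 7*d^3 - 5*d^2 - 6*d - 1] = -16*d^3 - 21*d^2 - 10*d - 6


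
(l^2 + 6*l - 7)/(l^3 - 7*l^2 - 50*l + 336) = (l - 1)/(l^2 - 14*l + 48)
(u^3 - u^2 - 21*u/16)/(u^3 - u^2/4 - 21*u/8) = (4*u + 3)/(2*(2*u + 3))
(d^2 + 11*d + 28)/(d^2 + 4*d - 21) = (d + 4)/(d - 3)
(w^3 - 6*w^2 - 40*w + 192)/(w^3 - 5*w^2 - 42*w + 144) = (w - 4)/(w - 3)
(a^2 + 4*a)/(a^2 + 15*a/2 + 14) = 2*a/(2*a + 7)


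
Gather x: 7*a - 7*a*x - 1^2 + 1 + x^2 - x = 7*a + x^2 + x*(-7*a - 1)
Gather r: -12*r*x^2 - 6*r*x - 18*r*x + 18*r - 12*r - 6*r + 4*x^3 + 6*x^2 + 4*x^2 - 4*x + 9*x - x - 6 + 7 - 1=r*(-12*x^2 - 24*x) + 4*x^3 + 10*x^2 + 4*x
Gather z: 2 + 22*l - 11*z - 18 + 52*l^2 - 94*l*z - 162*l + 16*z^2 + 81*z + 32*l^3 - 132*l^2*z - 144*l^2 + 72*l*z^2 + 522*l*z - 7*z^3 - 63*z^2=32*l^3 - 92*l^2 - 140*l - 7*z^3 + z^2*(72*l - 47) + z*(-132*l^2 + 428*l + 70) - 16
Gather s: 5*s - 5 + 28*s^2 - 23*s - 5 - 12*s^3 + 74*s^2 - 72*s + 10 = -12*s^3 + 102*s^2 - 90*s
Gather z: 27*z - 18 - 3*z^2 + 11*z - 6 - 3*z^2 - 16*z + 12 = -6*z^2 + 22*z - 12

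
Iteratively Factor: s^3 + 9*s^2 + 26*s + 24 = (s + 3)*(s^2 + 6*s + 8) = (s + 2)*(s + 3)*(s + 4)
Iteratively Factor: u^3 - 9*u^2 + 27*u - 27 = (u - 3)*(u^2 - 6*u + 9) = (u - 3)^2*(u - 3)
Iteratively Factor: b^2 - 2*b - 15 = (b + 3)*(b - 5)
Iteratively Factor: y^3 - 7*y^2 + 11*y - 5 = (y - 5)*(y^2 - 2*y + 1) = (y - 5)*(y - 1)*(y - 1)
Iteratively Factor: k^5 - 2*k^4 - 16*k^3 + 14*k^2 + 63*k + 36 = (k - 3)*(k^4 + k^3 - 13*k^2 - 25*k - 12) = (k - 3)*(k + 1)*(k^3 - 13*k - 12) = (k - 3)*(k + 1)^2*(k^2 - k - 12) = (k - 4)*(k - 3)*(k + 1)^2*(k + 3)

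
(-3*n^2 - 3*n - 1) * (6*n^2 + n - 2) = -18*n^4 - 21*n^3 - 3*n^2 + 5*n + 2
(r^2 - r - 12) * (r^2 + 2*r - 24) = r^4 + r^3 - 38*r^2 + 288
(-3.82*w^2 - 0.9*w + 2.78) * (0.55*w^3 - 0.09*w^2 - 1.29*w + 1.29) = -2.101*w^5 - 0.1512*w^4 + 6.5378*w^3 - 4.017*w^2 - 4.7472*w + 3.5862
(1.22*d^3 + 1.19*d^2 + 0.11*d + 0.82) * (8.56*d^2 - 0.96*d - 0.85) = 10.4432*d^5 + 9.0152*d^4 - 1.2378*d^3 + 5.9021*d^2 - 0.8807*d - 0.697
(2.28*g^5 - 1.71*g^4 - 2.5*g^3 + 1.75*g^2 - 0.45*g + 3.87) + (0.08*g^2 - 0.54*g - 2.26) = 2.28*g^5 - 1.71*g^4 - 2.5*g^3 + 1.83*g^2 - 0.99*g + 1.61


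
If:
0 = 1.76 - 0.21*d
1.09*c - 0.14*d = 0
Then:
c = 1.08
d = 8.38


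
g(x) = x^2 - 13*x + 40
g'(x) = 2*x - 13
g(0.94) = 28.66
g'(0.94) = -11.12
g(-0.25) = 43.31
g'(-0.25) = -13.50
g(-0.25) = 43.31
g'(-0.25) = -13.50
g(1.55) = 22.25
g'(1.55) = -9.90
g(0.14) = 38.20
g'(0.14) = -12.72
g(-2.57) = 80.01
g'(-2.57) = -18.14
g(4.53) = 1.63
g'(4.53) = -3.94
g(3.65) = 5.87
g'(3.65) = -5.70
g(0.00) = 40.00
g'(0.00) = -13.00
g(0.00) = 40.00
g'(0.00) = -13.00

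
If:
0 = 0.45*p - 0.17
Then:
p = 0.38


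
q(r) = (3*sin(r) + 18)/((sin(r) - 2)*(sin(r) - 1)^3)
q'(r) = 3*cos(r)/((sin(r) - 2)*(sin(r) - 1)^3) - 3*(3*sin(r) + 18)*cos(r)/((sin(r) - 2)*(sin(r) - 1)^4) - (3*sin(r) + 18)*cos(r)/((sin(r) - 2)^2*(sin(r) - 1)^3)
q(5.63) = 1.49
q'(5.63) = 2.89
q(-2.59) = 1.84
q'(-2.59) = -3.99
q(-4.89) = 5298583.37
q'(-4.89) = 179579982.27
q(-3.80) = 244.36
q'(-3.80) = -1662.39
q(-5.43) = 1083.47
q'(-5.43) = 9343.87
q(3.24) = 6.37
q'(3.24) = -21.41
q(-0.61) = 1.63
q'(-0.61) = 3.31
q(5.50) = 1.18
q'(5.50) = 1.94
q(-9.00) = 2.47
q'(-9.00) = -6.11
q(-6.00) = 29.26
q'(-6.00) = 137.78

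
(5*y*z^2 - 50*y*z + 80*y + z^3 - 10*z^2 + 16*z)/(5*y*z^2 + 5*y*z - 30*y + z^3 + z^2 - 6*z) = (z - 8)/(z + 3)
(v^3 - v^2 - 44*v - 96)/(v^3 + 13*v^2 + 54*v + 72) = (v - 8)/(v + 6)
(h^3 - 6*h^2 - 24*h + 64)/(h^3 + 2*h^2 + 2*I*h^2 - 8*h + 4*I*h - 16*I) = (h - 8)/(h + 2*I)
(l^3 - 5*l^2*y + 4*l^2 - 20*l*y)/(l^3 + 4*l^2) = (l - 5*y)/l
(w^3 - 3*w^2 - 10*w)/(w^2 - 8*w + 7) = w*(w^2 - 3*w - 10)/(w^2 - 8*w + 7)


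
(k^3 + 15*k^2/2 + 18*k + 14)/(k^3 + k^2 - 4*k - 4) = (k^2 + 11*k/2 + 7)/(k^2 - k - 2)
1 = 1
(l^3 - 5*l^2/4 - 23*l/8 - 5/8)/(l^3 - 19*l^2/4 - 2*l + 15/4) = (8*l^2 - 18*l - 5)/(2*(4*l^2 - 23*l + 15))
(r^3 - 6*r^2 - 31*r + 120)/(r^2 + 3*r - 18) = (r^2 - 3*r - 40)/(r + 6)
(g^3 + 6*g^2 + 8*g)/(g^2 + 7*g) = (g^2 + 6*g + 8)/(g + 7)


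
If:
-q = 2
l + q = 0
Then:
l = 2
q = -2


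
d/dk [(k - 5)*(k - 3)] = 2*k - 8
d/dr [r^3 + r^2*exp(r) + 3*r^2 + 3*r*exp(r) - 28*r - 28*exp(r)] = r^2*exp(r) + 3*r^2 + 5*r*exp(r) + 6*r - 25*exp(r) - 28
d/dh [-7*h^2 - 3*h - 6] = -14*h - 3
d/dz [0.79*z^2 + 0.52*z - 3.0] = 1.58*z + 0.52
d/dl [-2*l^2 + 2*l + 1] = 2 - 4*l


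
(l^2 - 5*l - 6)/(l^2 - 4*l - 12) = (l + 1)/(l + 2)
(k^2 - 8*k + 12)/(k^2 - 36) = (k - 2)/(k + 6)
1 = 1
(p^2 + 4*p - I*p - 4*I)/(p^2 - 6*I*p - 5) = (p + 4)/(p - 5*I)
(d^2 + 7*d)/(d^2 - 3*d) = (d + 7)/(d - 3)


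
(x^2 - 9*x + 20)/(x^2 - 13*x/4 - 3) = 4*(x - 5)/(4*x + 3)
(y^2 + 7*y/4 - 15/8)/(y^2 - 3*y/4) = (y + 5/2)/y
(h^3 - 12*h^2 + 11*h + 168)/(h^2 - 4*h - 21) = h - 8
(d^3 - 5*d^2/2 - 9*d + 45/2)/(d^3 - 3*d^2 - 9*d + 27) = (d - 5/2)/(d - 3)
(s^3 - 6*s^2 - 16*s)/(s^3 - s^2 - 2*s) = (-s^2 + 6*s + 16)/(-s^2 + s + 2)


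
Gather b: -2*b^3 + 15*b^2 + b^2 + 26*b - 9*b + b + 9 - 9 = -2*b^3 + 16*b^2 + 18*b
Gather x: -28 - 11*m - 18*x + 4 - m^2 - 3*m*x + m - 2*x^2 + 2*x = -m^2 - 10*m - 2*x^2 + x*(-3*m - 16) - 24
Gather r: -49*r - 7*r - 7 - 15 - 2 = -56*r - 24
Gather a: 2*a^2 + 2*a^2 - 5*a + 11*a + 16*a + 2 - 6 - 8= 4*a^2 + 22*a - 12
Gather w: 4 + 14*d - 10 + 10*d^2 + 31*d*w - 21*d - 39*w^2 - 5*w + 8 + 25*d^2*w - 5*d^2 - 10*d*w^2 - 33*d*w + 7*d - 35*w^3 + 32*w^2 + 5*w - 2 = 5*d^2 - 35*w^3 + w^2*(-10*d - 7) + w*(25*d^2 - 2*d)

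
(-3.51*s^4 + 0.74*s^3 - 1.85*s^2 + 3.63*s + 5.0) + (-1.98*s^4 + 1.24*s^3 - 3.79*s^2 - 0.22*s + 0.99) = -5.49*s^4 + 1.98*s^3 - 5.64*s^2 + 3.41*s + 5.99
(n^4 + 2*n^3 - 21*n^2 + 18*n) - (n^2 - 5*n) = n^4 + 2*n^3 - 22*n^2 + 23*n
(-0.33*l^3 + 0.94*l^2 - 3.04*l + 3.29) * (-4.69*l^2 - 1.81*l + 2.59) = 1.5477*l^5 - 3.8113*l^4 + 11.7015*l^3 - 7.4931*l^2 - 13.8285*l + 8.5211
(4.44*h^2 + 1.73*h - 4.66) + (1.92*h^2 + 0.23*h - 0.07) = 6.36*h^2 + 1.96*h - 4.73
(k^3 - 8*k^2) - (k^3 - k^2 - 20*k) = -7*k^2 + 20*k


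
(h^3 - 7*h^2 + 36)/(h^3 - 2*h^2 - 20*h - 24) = (h - 3)/(h + 2)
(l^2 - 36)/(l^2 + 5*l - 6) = (l - 6)/(l - 1)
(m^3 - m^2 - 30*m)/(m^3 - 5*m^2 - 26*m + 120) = m/(m - 4)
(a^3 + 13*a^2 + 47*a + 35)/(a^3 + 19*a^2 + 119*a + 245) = (a + 1)/(a + 7)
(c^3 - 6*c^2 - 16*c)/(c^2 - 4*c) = (c^2 - 6*c - 16)/(c - 4)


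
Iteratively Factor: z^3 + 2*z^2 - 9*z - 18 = (z + 3)*(z^2 - z - 6) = (z + 2)*(z + 3)*(z - 3)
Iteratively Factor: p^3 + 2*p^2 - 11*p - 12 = (p + 1)*(p^2 + p - 12) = (p + 1)*(p + 4)*(p - 3)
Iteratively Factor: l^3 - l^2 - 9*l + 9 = (l + 3)*(l^2 - 4*l + 3) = (l - 3)*(l + 3)*(l - 1)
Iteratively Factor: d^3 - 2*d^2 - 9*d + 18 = (d + 3)*(d^2 - 5*d + 6) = (d - 3)*(d + 3)*(d - 2)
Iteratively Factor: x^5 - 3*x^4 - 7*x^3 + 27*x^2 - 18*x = (x)*(x^4 - 3*x^3 - 7*x^2 + 27*x - 18) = x*(x - 2)*(x^3 - x^2 - 9*x + 9) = x*(x - 2)*(x - 1)*(x^2 - 9) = x*(x - 2)*(x - 1)*(x + 3)*(x - 3)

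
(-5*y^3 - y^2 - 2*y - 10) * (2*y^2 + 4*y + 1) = -10*y^5 - 22*y^4 - 13*y^3 - 29*y^2 - 42*y - 10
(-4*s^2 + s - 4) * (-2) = 8*s^2 - 2*s + 8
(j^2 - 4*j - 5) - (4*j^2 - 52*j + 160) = -3*j^2 + 48*j - 165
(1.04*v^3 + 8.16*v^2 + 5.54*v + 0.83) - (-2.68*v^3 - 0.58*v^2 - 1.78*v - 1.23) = 3.72*v^3 + 8.74*v^2 + 7.32*v + 2.06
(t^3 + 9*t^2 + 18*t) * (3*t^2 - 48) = 3*t^5 + 27*t^4 + 6*t^3 - 432*t^2 - 864*t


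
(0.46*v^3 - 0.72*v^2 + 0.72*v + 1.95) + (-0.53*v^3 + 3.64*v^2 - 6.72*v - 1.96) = -0.07*v^3 + 2.92*v^2 - 6.0*v - 0.01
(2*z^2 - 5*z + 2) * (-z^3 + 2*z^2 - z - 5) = -2*z^5 + 9*z^4 - 14*z^3 - z^2 + 23*z - 10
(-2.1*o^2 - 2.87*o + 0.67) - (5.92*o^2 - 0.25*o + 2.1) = -8.02*o^2 - 2.62*o - 1.43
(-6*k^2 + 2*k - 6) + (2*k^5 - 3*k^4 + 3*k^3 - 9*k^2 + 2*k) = 2*k^5 - 3*k^4 + 3*k^3 - 15*k^2 + 4*k - 6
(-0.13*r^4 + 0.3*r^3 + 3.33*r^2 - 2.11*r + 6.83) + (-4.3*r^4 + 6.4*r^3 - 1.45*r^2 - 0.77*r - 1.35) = -4.43*r^4 + 6.7*r^3 + 1.88*r^2 - 2.88*r + 5.48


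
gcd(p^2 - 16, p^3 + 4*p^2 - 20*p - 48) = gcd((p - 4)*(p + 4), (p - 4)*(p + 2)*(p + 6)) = p - 4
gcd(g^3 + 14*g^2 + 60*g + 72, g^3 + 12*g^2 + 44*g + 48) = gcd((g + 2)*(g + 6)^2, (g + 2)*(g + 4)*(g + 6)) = g^2 + 8*g + 12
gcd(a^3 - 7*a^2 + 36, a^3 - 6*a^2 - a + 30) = a^2 - a - 6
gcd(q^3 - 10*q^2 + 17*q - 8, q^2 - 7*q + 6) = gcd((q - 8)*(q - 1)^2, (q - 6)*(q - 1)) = q - 1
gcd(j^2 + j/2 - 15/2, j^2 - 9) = j + 3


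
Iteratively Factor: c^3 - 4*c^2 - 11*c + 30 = (c + 3)*(c^2 - 7*c + 10) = (c - 2)*(c + 3)*(c - 5)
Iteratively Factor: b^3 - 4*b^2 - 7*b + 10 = (b - 1)*(b^2 - 3*b - 10) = (b - 5)*(b - 1)*(b + 2)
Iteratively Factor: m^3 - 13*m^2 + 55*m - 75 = (m - 5)*(m^2 - 8*m + 15) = (m - 5)*(m - 3)*(m - 5)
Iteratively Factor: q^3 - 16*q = (q + 4)*(q^2 - 4*q) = q*(q + 4)*(q - 4)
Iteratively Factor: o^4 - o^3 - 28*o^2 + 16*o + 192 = (o - 4)*(o^3 + 3*o^2 - 16*o - 48) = (o - 4)*(o + 4)*(o^2 - o - 12) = (o - 4)*(o + 3)*(o + 4)*(o - 4)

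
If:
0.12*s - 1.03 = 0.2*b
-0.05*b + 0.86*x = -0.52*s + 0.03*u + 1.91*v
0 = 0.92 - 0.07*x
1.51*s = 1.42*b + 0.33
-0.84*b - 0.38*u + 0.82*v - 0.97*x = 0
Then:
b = -11.52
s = -10.61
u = -0.87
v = 3.34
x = 13.14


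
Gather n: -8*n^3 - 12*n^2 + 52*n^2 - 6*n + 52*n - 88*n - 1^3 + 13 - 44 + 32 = -8*n^3 + 40*n^2 - 42*n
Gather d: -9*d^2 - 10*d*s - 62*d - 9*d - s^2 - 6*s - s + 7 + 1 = -9*d^2 + d*(-10*s - 71) - s^2 - 7*s + 8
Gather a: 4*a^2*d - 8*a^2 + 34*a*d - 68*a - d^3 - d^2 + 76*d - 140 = a^2*(4*d - 8) + a*(34*d - 68) - d^3 - d^2 + 76*d - 140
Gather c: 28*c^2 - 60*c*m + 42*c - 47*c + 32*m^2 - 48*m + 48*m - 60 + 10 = 28*c^2 + c*(-60*m - 5) + 32*m^2 - 50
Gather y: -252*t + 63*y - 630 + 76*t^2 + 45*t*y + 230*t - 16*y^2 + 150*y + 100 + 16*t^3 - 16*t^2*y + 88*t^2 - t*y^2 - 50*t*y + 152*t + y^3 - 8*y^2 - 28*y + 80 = 16*t^3 + 164*t^2 + 130*t + y^3 + y^2*(-t - 24) + y*(-16*t^2 - 5*t + 185) - 450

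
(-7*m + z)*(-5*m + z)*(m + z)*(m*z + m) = 35*m^4*z + 35*m^4 + 23*m^3*z^2 + 23*m^3*z - 11*m^2*z^3 - 11*m^2*z^2 + m*z^4 + m*z^3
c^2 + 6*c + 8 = (c + 2)*(c + 4)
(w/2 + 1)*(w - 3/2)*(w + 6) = w^3/2 + 13*w^2/4 - 9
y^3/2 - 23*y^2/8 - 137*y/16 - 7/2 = (y/2 + 1/4)*(y - 8)*(y + 7/4)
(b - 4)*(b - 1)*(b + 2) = b^3 - 3*b^2 - 6*b + 8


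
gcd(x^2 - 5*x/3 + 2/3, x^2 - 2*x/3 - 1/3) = x - 1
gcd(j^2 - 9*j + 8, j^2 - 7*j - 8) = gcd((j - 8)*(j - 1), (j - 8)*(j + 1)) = j - 8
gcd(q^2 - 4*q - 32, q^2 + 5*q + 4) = q + 4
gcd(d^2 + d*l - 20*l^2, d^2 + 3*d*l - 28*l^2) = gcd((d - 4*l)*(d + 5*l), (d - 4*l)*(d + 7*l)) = d - 4*l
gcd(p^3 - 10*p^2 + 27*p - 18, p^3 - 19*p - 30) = 1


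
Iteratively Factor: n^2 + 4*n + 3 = (n + 3)*(n + 1)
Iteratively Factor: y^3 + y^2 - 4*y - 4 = (y + 2)*(y^2 - y - 2) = (y - 2)*(y + 2)*(y + 1)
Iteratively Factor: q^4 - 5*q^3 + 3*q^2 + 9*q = (q - 3)*(q^3 - 2*q^2 - 3*q) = (q - 3)*(q + 1)*(q^2 - 3*q) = (q - 3)^2*(q + 1)*(q)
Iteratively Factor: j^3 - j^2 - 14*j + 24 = (j - 2)*(j^2 + j - 12) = (j - 2)*(j + 4)*(j - 3)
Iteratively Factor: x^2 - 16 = (x - 4)*(x + 4)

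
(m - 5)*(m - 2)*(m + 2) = m^3 - 5*m^2 - 4*m + 20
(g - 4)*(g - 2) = g^2 - 6*g + 8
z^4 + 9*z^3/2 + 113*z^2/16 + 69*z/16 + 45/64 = (z + 1/4)*(z + 5/4)*(z + 3/2)^2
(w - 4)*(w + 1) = w^2 - 3*w - 4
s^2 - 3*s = s*(s - 3)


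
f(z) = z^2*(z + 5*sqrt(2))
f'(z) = z^2 + 2*z*(z + 5*sqrt(2)) = z*(3*z + 10*sqrt(2))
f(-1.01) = 6.18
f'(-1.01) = -11.22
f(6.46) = 564.67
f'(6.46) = 216.55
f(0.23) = 0.39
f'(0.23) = 3.41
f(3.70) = 147.46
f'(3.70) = 93.40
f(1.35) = 15.35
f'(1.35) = 24.56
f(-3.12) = 38.46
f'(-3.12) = -14.92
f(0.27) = 0.54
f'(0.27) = 4.04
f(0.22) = 0.35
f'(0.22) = 3.26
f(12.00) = 2746.23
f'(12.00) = 601.71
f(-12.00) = -709.77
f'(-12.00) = 262.29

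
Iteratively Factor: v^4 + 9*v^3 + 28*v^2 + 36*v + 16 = (v + 2)*(v^3 + 7*v^2 + 14*v + 8) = (v + 2)^2*(v^2 + 5*v + 4) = (v + 2)^2*(v + 4)*(v + 1)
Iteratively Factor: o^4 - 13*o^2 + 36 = (o - 3)*(o^3 + 3*o^2 - 4*o - 12) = (o - 3)*(o + 2)*(o^2 + o - 6) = (o - 3)*(o - 2)*(o + 2)*(o + 3)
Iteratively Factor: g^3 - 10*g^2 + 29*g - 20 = (g - 1)*(g^2 - 9*g + 20) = (g - 4)*(g - 1)*(g - 5)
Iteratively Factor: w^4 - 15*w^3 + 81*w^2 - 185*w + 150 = (w - 5)*(w^3 - 10*w^2 + 31*w - 30) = (w - 5)^2*(w^2 - 5*w + 6) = (w - 5)^2*(w - 3)*(w - 2)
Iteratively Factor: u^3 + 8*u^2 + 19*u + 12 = (u + 4)*(u^2 + 4*u + 3) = (u + 3)*(u + 4)*(u + 1)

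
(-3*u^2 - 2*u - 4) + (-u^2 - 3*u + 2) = -4*u^2 - 5*u - 2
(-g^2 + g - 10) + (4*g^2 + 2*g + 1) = 3*g^2 + 3*g - 9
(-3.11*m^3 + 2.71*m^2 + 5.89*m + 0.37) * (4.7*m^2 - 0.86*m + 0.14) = -14.617*m^5 + 15.4116*m^4 + 24.917*m^3 - 2.947*m^2 + 0.5064*m + 0.0518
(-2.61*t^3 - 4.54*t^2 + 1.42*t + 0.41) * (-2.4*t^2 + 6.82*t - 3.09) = 6.264*t^5 - 6.9042*t^4 - 26.3059*t^3 + 22.729*t^2 - 1.5916*t - 1.2669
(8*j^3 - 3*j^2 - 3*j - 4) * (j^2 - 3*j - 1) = 8*j^5 - 27*j^4 - 2*j^3 + 8*j^2 + 15*j + 4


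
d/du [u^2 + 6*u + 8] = 2*u + 6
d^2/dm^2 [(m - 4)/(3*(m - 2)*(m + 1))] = 2*(m^3 - 12*m^2 + 18*m - 14)/(3*(m^6 - 3*m^5 - 3*m^4 + 11*m^3 + 6*m^2 - 12*m - 8))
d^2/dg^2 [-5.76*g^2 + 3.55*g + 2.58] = -11.5200000000000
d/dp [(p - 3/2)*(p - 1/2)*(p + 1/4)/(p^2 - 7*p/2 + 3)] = (p^2 - 4*p + 5/8)/(p^2 - 4*p + 4)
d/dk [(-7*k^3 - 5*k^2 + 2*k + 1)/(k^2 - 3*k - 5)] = (-7*k^4 + 42*k^3 + 118*k^2 + 48*k - 7)/(k^4 - 6*k^3 - k^2 + 30*k + 25)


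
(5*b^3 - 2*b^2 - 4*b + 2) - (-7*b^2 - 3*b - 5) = 5*b^3 + 5*b^2 - b + 7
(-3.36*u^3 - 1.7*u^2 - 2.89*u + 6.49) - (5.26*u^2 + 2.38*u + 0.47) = -3.36*u^3 - 6.96*u^2 - 5.27*u + 6.02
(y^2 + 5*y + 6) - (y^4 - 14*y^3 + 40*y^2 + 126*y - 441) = -y^4 + 14*y^3 - 39*y^2 - 121*y + 447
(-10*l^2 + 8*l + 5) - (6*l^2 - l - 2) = -16*l^2 + 9*l + 7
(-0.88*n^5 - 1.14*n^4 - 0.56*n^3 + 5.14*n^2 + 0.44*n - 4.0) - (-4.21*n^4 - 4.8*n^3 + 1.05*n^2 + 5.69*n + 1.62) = -0.88*n^5 + 3.07*n^4 + 4.24*n^3 + 4.09*n^2 - 5.25*n - 5.62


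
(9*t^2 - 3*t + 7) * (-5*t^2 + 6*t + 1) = -45*t^4 + 69*t^3 - 44*t^2 + 39*t + 7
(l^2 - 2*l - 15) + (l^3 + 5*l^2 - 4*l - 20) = l^3 + 6*l^2 - 6*l - 35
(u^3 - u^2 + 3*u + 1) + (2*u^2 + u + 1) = u^3 + u^2 + 4*u + 2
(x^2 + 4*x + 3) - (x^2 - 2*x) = 6*x + 3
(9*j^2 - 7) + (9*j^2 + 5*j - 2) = 18*j^2 + 5*j - 9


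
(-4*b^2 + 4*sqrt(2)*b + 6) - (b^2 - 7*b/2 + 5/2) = -5*b^2 + 7*b/2 + 4*sqrt(2)*b + 7/2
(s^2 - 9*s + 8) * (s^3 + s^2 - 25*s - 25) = s^5 - 8*s^4 - 26*s^3 + 208*s^2 + 25*s - 200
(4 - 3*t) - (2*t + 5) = -5*t - 1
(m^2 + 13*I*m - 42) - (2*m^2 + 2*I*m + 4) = -m^2 + 11*I*m - 46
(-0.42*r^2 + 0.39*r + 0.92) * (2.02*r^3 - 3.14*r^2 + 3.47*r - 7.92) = -0.8484*r^5 + 2.1066*r^4 - 0.8236*r^3 + 1.7909*r^2 + 0.1036*r - 7.2864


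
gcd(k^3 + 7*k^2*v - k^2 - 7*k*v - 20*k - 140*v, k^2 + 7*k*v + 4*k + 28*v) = k^2 + 7*k*v + 4*k + 28*v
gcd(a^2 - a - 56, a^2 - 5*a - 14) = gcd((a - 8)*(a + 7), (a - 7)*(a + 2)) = 1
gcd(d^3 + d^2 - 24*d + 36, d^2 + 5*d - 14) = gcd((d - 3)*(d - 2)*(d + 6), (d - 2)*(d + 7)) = d - 2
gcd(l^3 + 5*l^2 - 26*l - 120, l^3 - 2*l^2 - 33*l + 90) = l^2 + l - 30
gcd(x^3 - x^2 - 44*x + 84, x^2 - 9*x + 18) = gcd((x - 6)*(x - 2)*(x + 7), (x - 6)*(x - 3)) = x - 6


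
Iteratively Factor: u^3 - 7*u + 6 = (u - 1)*(u^2 + u - 6) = (u - 1)*(u + 3)*(u - 2)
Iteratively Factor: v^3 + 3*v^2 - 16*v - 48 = (v + 3)*(v^2 - 16) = (v + 3)*(v + 4)*(v - 4)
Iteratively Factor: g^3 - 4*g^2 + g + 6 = (g - 2)*(g^2 - 2*g - 3) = (g - 2)*(g + 1)*(g - 3)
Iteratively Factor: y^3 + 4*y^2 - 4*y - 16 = (y + 2)*(y^2 + 2*y - 8) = (y - 2)*(y + 2)*(y + 4)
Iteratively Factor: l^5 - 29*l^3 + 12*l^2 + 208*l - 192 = (l - 1)*(l^4 + l^3 - 28*l^2 - 16*l + 192) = (l - 1)*(l + 4)*(l^3 - 3*l^2 - 16*l + 48) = (l - 1)*(l + 4)^2*(l^2 - 7*l + 12) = (l - 3)*(l - 1)*(l + 4)^2*(l - 4)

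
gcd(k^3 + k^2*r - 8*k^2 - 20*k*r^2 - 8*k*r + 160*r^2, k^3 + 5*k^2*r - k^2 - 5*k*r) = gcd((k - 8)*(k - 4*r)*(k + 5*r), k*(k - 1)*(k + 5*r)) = k + 5*r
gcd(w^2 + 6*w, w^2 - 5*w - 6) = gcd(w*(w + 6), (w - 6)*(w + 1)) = 1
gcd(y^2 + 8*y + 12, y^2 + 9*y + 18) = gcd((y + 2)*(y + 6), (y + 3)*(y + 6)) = y + 6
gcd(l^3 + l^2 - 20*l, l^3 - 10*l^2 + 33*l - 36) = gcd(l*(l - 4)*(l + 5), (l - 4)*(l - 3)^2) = l - 4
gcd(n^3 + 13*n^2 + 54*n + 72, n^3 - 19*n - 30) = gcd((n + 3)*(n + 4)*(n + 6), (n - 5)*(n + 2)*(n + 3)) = n + 3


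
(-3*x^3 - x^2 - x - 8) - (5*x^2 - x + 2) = -3*x^3 - 6*x^2 - 10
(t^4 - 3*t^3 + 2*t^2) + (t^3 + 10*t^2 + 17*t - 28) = t^4 - 2*t^3 + 12*t^2 + 17*t - 28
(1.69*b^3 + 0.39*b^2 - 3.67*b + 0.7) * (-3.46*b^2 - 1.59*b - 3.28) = -5.8474*b^5 - 4.0365*b^4 + 6.5349*b^3 + 2.1341*b^2 + 10.9246*b - 2.296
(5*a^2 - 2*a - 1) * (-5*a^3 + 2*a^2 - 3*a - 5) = -25*a^5 + 20*a^4 - 14*a^3 - 21*a^2 + 13*a + 5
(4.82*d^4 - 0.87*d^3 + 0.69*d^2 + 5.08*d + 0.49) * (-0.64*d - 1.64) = -3.0848*d^5 - 7.348*d^4 + 0.9852*d^3 - 4.3828*d^2 - 8.6448*d - 0.8036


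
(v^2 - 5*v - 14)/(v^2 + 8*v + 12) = (v - 7)/(v + 6)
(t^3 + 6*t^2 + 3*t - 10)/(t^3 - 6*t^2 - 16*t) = (t^2 + 4*t - 5)/(t*(t - 8))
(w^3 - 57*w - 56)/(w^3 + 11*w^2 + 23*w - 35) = (w^2 - 7*w - 8)/(w^2 + 4*w - 5)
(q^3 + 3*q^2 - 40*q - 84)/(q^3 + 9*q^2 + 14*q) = (q - 6)/q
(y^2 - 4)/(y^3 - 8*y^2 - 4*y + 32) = 1/(y - 8)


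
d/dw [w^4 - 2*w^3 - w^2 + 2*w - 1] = 4*w^3 - 6*w^2 - 2*w + 2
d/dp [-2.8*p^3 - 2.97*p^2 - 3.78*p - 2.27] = -8.4*p^2 - 5.94*p - 3.78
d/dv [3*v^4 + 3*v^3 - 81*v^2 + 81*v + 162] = 12*v^3 + 9*v^2 - 162*v + 81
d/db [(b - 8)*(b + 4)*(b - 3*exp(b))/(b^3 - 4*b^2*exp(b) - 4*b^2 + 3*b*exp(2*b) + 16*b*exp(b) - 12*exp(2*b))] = (b^3*exp(b) - 9*b^2*exp(b) - 8*b*exp(b) + 64*b + 80*exp(b) - 128)/(b^4 - 2*b^3*exp(b) - 8*b^3 + b^2*exp(2*b) + 16*b^2*exp(b) + 16*b^2 - 8*b*exp(2*b) - 32*b*exp(b) + 16*exp(2*b))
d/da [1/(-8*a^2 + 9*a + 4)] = (16*a - 9)/(-8*a^2 + 9*a + 4)^2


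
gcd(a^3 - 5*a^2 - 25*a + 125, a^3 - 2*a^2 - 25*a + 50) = a^2 - 25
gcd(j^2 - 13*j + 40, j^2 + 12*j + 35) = 1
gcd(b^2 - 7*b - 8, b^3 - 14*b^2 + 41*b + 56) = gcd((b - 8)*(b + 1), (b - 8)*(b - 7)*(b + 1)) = b^2 - 7*b - 8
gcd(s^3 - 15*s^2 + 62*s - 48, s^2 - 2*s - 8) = 1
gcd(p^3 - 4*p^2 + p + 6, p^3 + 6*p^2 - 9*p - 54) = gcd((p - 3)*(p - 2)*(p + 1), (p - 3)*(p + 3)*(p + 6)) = p - 3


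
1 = 1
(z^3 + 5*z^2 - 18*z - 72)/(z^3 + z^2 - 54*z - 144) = (z - 4)/(z - 8)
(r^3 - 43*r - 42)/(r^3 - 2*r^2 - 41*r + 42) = (r + 1)/(r - 1)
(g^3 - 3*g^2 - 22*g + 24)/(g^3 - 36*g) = (g^2 + 3*g - 4)/(g*(g + 6))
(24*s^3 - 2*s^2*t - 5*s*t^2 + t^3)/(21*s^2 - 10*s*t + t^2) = (8*s^2 + 2*s*t - t^2)/(7*s - t)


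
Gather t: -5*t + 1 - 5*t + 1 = 2 - 10*t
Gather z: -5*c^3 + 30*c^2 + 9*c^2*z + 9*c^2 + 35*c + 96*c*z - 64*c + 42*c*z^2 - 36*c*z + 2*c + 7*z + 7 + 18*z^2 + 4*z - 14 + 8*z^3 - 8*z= -5*c^3 + 39*c^2 - 27*c + 8*z^3 + z^2*(42*c + 18) + z*(9*c^2 + 60*c + 3) - 7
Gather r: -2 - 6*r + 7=5 - 6*r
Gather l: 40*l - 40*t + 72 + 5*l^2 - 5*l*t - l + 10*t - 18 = 5*l^2 + l*(39 - 5*t) - 30*t + 54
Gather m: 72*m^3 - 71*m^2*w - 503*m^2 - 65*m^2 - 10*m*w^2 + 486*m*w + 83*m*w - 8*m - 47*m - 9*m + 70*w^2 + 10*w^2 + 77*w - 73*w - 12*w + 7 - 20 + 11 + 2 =72*m^3 + m^2*(-71*w - 568) + m*(-10*w^2 + 569*w - 64) + 80*w^2 - 8*w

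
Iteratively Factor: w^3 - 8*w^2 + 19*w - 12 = (w - 4)*(w^2 - 4*w + 3) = (w - 4)*(w - 3)*(w - 1)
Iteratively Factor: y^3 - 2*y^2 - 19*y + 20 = (y + 4)*(y^2 - 6*y + 5) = (y - 5)*(y + 4)*(y - 1)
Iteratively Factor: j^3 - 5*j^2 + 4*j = (j - 4)*(j^2 - j) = (j - 4)*(j - 1)*(j)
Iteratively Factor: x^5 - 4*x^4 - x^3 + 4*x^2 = (x)*(x^4 - 4*x^3 - x^2 + 4*x) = x^2*(x^3 - 4*x^2 - x + 4) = x^2*(x - 4)*(x^2 - 1) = x^2*(x - 4)*(x - 1)*(x + 1)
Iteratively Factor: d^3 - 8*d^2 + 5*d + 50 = (d + 2)*(d^2 - 10*d + 25) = (d - 5)*(d + 2)*(d - 5)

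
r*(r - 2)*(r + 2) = r^3 - 4*r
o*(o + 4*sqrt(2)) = o^2 + 4*sqrt(2)*o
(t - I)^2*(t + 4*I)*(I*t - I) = I*t^4 - 2*t^3 - I*t^3 + 2*t^2 + 7*I*t^2 + 4*t - 7*I*t - 4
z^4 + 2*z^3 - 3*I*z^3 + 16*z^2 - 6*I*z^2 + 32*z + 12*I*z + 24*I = (z + 2)*(z - 6*I)*(z + I)*(z + 2*I)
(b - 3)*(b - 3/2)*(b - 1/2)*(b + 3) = b^4 - 2*b^3 - 33*b^2/4 + 18*b - 27/4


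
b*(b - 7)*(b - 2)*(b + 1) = b^4 - 8*b^3 + 5*b^2 + 14*b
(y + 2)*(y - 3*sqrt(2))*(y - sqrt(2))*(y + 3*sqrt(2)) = y^4 - sqrt(2)*y^3 + 2*y^3 - 18*y^2 - 2*sqrt(2)*y^2 - 36*y + 18*sqrt(2)*y + 36*sqrt(2)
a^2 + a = a*(a + 1)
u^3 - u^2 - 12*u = u*(u - 4)*(u + 3)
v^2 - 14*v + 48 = (v - 8)*(v - 6)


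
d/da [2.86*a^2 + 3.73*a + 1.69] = 5.72*a + 3.73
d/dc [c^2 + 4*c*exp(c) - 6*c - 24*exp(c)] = 4*c*exp(c) + 2*c - 20*exp(c) - 6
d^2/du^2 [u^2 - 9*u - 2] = 2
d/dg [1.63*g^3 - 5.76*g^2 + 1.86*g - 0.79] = 4.89*g^2 - 11.52*g + 1.86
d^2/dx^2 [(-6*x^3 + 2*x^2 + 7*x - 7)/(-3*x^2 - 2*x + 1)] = 6*(-3*x^3 + 45*x^2 + 27*x + 11)/(27*x^6 + 54*x^5 + 9*x^4 - 28*x^3 - 3*x^2 + 6*x - 1)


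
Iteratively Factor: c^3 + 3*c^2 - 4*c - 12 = (c + 3)*(c^2 - 4) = (c + 2)*(c + 3)*(c - 2)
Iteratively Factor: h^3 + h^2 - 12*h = (h + 4)*(h^2 - 3*h) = (h - 3)*(h + 4)*(h)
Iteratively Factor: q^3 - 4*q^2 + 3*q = (q - 1)*(q^2 - 3*q) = (q - 3)*(q - 1)*(q)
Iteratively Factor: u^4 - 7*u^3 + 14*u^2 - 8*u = (u - 4)*(u^3 - 3*u^2 + 2*u) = u*(u - 4)*(u^2 - 3*u + 2) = u*(u - 4)*(u - 1)*(u - 2)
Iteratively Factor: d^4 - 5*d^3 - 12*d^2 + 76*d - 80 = (d - 2)*(d^3 - 3*d^2 - 18*d + 40) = (d - 5)*(d - 2)*(d^2 + 2*d - 8) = (d - 5)*(d - 2)*(d + 4)*(d - 2)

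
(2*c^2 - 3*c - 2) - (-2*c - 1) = 2*c^2 - c - 1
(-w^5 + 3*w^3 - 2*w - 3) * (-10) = 10*w^5 - 30*w^3 + 20*w + 30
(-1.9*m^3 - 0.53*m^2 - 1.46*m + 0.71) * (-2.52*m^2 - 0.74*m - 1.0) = 4.788*m^5 + 2.7416*m^4 + 5.9714*m^3 - 0.1788*m^2 + 0.9346*m - 0.71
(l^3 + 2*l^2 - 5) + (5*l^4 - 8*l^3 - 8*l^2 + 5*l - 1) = 5*l^4 - 7*l^3 - 6*l^2 + 5*l - 6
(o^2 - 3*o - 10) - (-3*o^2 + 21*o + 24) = 4*o^2 - 24*o - 34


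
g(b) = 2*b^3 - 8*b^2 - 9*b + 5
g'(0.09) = -10.39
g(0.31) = 1.50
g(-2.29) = -40.36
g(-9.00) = -2020.00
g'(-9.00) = 621.00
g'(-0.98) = 12.44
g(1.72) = -23.97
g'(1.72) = -18.77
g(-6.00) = -661.00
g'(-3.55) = 123.42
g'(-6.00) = 303.00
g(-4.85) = -367.70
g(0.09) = 4.13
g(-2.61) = -61.57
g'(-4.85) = 209.74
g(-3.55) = -153.35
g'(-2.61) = 73.63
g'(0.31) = -13.38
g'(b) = 6*b^2 - 16*b - 9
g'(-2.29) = 59.10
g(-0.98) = 4.25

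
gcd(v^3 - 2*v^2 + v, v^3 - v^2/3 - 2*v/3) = v^2 - v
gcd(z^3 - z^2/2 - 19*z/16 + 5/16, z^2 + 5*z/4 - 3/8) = z - 1/4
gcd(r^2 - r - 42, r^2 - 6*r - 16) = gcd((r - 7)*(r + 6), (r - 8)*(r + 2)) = 1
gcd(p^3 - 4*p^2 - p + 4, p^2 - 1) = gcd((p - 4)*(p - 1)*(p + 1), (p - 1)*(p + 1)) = p^2 - 1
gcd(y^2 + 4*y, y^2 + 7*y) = y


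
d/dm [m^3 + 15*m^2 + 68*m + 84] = 3*m^2 + 30*m + 68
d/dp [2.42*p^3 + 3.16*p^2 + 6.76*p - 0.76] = 7.26*p^2 + 6.32*p + 6.76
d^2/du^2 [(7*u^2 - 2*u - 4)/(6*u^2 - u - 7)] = 10*(-6*u^3 + 90*u^2 - 36*u + 37)/(216*u^6 - 108*u^5 - 738*u^4 + 251*u^3 + 861*u^2 - 147*u - 343)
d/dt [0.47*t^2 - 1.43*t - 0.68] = 0.94*t - 1.43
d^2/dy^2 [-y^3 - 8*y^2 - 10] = -6*y - 16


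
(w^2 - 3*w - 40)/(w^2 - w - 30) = (w - 8)/(w - 6)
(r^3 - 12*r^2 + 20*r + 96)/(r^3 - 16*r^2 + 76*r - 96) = (r + 2)/(r - 2)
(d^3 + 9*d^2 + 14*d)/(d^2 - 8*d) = (d^2 + 9*d + 14)/(d - 8)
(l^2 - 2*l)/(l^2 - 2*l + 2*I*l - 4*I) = l/(l + 2*I)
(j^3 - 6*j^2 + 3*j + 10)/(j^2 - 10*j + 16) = (j^2 - 4*j - 5)/(j - 8)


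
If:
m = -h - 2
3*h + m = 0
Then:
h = 1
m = -3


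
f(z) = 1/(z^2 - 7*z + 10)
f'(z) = (7 - 2*z)/(z^2 - 7*z + 10)^2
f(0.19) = 0.11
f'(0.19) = 0.09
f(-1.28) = 0.05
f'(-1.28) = 0.02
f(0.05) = 0.10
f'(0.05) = 0.07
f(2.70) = -0.62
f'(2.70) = 0.62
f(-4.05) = 0.02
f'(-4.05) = 0.01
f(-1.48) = 0.04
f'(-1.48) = 0.02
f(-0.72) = 0.06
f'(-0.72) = 0.03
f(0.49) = 0.15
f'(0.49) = 0.13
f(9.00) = 0.04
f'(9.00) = -0.01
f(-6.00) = 0.01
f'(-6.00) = 0.00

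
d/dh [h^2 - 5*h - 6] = 2*h - 5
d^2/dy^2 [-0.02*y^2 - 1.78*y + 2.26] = -0.0400000000000000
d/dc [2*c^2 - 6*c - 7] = 4*c - 6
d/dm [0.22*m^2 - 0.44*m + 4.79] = 0.44*m - 0.44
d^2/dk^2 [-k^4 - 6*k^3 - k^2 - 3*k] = -12*k^2 - 36*k - 2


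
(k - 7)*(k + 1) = k^2 - 6*k - 7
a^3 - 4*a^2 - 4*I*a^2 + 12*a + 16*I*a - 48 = (a - 4)*(a - 6*I)*(a + 2*I)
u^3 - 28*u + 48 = (u - 4)*(u - 2)*(u + 6)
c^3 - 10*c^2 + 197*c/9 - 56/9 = (c - 7)*(c - 8/3)*(c - 1/3)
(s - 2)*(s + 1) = s^2 - s - 2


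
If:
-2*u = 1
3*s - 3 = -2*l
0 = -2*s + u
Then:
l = 15/8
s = -1/4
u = -1/2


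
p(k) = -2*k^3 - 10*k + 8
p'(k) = -6*k^2 - 10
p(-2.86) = 83.39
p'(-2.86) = -59.08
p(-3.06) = 95.91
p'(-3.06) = -66.18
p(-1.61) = 32.45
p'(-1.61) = -25.55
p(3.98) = -157.89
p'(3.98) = -105.04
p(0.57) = 1.93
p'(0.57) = -11.95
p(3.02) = -77.29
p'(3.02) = -64.72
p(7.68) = -974.77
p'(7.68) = -363.89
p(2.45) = -45.91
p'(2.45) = -46.02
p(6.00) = -484.00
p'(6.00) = -226.00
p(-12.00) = 3584.00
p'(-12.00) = -874.00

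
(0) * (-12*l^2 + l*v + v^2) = 0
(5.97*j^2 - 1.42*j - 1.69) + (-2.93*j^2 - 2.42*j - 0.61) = 3.04*j^2 - 3.84*j - 2.3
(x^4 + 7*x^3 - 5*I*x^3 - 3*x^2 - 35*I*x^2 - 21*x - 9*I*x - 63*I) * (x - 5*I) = x^5 + 7*x^4 - 10*I*x^4 - 28*x^3 - 70*I*x^3 - 196*x^2 + 6*I*x^2 - 45*x + 42*I*x - 315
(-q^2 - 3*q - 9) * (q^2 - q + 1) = -q^4 - 2*q^3 - 7*q^2 + 6*q - 9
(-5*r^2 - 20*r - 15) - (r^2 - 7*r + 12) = -6*r^2 - 13*r - 27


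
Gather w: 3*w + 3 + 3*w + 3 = 6*w + 6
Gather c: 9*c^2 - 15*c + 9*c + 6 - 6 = 9*c^2 - 6*c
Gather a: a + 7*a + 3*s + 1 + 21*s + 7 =8*a + 24*s + 8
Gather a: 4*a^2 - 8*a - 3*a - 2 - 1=4*a^2 - 11*a - 3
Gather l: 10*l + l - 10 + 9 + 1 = 11*l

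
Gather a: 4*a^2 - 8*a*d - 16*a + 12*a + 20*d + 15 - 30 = 4*a^2 + a*(-8*d - 4) + 20*d - 15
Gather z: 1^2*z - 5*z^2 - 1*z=-5*z^2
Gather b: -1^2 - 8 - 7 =-16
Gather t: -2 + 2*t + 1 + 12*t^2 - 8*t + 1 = 12*t^2 - 6*t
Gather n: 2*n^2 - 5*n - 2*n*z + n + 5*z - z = 2*n^2 + n*(-2*z - 4) + 4*z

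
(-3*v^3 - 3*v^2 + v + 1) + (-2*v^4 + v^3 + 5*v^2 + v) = -2*v^4 - 2*v^3 + 2*v^2 + 2*v + 1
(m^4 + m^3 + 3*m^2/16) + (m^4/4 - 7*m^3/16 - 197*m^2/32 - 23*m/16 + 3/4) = 5*m^4/4 + 9*m^3/16 - 191*m^2/32 - 23*m/16 + 3/4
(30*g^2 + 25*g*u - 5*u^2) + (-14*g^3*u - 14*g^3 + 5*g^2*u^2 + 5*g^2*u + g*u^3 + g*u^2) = -14*g^3*u - 14*g^3 + 5*g^2*u^2 + 5*g^2*u + 30*g^2 + g*u^3 + g*u^2 + 25*g*u - 5*u^2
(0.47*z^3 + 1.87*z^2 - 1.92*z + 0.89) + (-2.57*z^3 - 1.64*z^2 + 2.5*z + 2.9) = -2.1*z^3 + 0.23*z^2 + 0.58*z + 3.79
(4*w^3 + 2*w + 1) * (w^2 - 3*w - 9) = 4*w^5 - 12*w^4 - 34*w^3 - 5*w^2 - 21*w - 9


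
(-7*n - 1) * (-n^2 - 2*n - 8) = 7*n^3 + 15*n^2 + 58*n + 8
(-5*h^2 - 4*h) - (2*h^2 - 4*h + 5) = -7*h^2 - 5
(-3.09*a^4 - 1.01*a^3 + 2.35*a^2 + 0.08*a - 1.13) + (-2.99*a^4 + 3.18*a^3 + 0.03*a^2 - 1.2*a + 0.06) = -6.08*a^4 + 2.17*a^3 + 2.38*a^2 - 1.12*a - 1.07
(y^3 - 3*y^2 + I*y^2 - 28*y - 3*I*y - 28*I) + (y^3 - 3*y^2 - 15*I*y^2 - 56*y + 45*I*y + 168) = 2*y^3 - 6*y^2 - 14*I*y^2 - 84*y + 42*I*y + 168 - 28*I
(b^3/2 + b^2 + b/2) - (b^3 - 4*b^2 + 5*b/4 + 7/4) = -b^3/2 + 5*b^2 - 3*b/4 - 7/4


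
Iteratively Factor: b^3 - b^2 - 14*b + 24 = (b + 4)*(b^2 - 5*b + 6) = (b - 3)*(b + 4)*(b - 2)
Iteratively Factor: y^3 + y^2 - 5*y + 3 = (y - 1)*(y^2 + 2*y - 3) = (y - 1)*(y + 3)*(y - 1)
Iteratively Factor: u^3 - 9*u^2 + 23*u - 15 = (u - 3)*(u^2 - 6*u + 5) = (u - 5)*(u - 3)*(u - 1)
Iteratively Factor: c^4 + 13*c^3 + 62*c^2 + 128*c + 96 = (c + 3)*(c^3 + 10*c^2 + 32*c + 32) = (c + 3)*(c + 4)*(c^2 + 6*c + 8) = (c + 2)*(c + 3)*(c + 4)*(c + 4)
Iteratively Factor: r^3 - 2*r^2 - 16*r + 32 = (r - 2)*(r^2 - 16) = (r - 4)*(r - 2)*(r + 4)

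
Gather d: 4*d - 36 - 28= 4*d - 64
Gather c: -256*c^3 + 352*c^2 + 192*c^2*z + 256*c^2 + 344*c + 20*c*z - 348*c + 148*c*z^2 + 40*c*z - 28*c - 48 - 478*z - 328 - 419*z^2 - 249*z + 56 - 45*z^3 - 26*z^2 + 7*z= -256*c^3 + c^2*(192*z + 608) + c*(148*z^2 + 60*z - 32) - 45*z^3 - 445*z^2 - 720*z - 320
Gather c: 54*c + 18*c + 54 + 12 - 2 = 72*c + 64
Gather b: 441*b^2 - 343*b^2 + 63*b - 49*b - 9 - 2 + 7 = 98*b^2 + 14*b - 4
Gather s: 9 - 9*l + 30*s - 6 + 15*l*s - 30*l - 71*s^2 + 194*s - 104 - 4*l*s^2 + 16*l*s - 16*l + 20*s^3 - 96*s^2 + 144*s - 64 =-55*l + 20*s^3 + s^2*(-4*l - 167) + s*(31*l + 368) - 165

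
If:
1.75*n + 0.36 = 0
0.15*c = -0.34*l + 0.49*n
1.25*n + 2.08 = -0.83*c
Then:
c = -2.20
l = 0.67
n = -0.21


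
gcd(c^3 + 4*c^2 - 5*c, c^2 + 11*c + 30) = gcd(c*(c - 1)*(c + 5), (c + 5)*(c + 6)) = c + 5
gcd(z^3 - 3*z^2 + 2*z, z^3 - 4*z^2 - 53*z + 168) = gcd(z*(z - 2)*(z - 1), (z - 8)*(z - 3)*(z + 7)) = 1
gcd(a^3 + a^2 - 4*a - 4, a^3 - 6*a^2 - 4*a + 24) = a^2 - 4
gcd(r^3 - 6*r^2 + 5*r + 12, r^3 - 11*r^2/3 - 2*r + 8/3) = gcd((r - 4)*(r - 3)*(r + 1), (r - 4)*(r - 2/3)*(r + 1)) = r^2 - 3*r - 4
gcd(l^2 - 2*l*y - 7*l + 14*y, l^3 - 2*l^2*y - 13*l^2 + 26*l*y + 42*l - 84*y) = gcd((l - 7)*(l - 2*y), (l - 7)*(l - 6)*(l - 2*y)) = -l^2 + 2*l*y + 7*l - 14*y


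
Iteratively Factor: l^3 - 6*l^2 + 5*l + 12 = (l - 3)*(l^2 - 3*l - 4) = (l - 4)*(l - 3)*(l + 1)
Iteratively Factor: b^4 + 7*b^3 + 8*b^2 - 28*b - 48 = (b + 4)*(b^3 + 3*b^2 - 4*b - 12) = (b + 3)*(b + 4)*(b^2 - 4) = (b + 2)*(b + 3)*(b + 4)*(b - 2)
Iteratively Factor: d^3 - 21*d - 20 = (d - 5)*(d^2 + 5*d + 4) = (d - 5)*(d + 4)*(d + 1)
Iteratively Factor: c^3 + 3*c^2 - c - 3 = (c + 3)*(c^2 - 1) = (c + 1)*(c + 3)*(c - 1)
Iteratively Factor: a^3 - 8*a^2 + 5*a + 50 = (a - 5)*(a^2 - 3*a - 10) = (a - 5)^2*(a + 2)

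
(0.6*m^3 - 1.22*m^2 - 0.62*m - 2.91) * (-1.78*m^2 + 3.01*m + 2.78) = -1.068*m^5 + 3.9776*m^4 - 0.9006*m^3 - 0.0779999999999994*m^2 - 10.4827*m - 8.0898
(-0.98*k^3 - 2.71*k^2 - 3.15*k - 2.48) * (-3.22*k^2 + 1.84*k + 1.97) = 3.1556*k^5 + 6.923*k^4 + 3.226*k^3 - 3.1491*k^2 - 10.7687*k - 4.8856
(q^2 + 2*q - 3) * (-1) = -q^2 - 2*q + 3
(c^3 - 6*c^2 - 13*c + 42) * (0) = 0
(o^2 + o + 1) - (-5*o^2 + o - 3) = 6*o^2 + 4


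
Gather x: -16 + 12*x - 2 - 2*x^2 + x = -2*x^2 + 13*x - 18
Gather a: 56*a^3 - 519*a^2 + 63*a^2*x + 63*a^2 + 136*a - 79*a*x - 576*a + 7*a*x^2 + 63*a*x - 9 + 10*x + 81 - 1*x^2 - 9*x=56*a^3 + a^2*(63*x - 456) + a*(7*x^2 - 16*x - 440) - x^2 + x + 72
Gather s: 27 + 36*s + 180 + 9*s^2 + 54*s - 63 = 9*s^2 + 90*s + 144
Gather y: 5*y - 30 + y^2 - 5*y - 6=y^2 - 36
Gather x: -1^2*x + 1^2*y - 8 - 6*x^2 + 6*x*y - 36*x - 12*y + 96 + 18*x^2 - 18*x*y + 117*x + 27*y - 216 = 12*x^2 + x*(80 - 12*y) + 16*y - 128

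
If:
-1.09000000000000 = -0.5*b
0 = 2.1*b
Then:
No Solution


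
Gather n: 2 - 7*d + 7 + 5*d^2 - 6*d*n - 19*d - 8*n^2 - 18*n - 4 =5*d^2 - 26*d - 8*n^2 + n*(-6*d - 18) + 5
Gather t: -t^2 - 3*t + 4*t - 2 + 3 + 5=-t^2 + t + 6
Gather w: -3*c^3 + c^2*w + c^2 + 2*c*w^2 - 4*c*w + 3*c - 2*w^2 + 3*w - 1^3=-3*c^3 + c^2 + 3*c + w^2*(2*c - 2) + w*(c^2 - 4*c + 3) - 1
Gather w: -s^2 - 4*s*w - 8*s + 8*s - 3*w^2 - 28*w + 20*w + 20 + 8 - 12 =-s^2 - 3*w^2 + w*(-4*s - 8) + 16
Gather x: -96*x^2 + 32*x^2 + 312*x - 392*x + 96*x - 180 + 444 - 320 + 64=-64*x^2 + 16*x + 8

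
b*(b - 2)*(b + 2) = b^3 - 4*b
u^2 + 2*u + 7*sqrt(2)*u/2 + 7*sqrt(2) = (u + 2)*(u + 7*sqrt(2)/2)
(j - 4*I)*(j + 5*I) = j^2 + I*j + 20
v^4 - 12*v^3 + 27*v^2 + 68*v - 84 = (v - 7)*(v - 6)*(v - 1)*(v + 2)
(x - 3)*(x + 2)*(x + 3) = x^3 + 2*x^2 - 9*x - 18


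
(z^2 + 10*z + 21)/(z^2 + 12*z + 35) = (z + 3)/(z + 5)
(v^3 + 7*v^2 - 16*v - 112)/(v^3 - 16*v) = (v + 7)/v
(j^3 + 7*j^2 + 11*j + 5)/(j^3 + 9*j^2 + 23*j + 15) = (j + 1)/(j + 3)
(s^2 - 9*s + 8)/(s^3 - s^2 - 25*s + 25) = (s - 8)/(s^2 - 25)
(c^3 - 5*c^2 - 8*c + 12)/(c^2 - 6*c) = c + 1 - 2/c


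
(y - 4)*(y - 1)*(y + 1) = y^3 - 4*y^2 - y + 4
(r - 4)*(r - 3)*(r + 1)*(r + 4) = r^4 - 2*r^3 - 19*r^2 + 32*r + 48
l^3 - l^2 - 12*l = l*(l - 4)*(l + 3)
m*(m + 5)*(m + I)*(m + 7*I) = m^4 + 5*m^3 + 8*I*m^3 - 7*m^2 + 40*I*m^2 - 35*m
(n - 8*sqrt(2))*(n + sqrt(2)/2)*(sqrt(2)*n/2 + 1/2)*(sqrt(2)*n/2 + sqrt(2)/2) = n^4/2 - 7*sqrt(2)*n^3/2 + n^3/2 - 31*n^2/4 - 7*sqrt(2)*n^2/2 - 31*n/4 - 2*sqrt(2)*n - 2*sqrt(2)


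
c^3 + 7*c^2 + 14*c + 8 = (c + 1)*(c + 2)*(c + 4)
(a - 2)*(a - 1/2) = a^2 - 5*a/2 + 1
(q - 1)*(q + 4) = q^2 + 3*q - 4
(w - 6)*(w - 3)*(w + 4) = w^3 - 5*w^2 - 18*w + 72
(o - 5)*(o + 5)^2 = o^3 + 5*o^2 - 25*o - 125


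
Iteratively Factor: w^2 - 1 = (w - 1)*(w + 1)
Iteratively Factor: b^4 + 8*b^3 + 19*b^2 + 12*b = (b + 1)*(b^3 + 7*b^2 + 12*b) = (b + 1)*(b + 3)*(b^2 + 4*b) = b*(b + 1)*(b + 3)*(b + 4)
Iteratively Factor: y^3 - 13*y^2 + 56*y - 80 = (y - 5)*(y^2 - 8*y + 16) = (y - 5)*(y - 4)*(y - 4)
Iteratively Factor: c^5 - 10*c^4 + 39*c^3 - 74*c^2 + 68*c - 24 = (c - 3)*(c^4 - 7*c^3 + 18*c^2 - 20*c + 8) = (c - 3)*(c - 2)*(c^3 - 5*c^2 + 8*c - 4) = (c - 3)*(c - 2)^2*(c^2 - 3*c + 2) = (c - 3)*(c - 2)^2*(c - 1)*(c - 2)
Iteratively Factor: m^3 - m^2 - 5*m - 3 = (m + 1)*(m^2 - 2*m - 3) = (m - 3)*(m + 1)*(m + 1)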